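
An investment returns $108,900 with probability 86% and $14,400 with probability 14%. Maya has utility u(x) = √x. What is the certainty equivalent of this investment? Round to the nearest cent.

E[u] = 0.86·√108900 + 0.14·√14400 = 0.86·330 + 0.14·120 = 300.6
CE = (300.6)² = 90360.36

$90,360.36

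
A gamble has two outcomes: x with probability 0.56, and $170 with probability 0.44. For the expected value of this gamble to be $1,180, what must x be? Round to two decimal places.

x = $1,973.57

0.56·x + 0.44·170 = 1180
0.56·x = 1180 − 74.8 = 1105.2
x = 1105.2 / 0.56 = 1973.5714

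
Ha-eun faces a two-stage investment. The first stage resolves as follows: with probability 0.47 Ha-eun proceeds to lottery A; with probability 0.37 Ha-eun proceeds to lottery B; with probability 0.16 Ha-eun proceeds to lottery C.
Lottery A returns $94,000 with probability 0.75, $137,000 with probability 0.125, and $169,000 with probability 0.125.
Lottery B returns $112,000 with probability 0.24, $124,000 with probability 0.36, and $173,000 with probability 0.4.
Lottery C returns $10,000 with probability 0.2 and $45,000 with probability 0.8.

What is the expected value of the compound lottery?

$109,258.90

EV(A) = 0.75 × 94000 + 0.125 × 137000 + 0.125 × 169000 = 70500 + 17125 + 21125 = 108750
EV(B) = 0.24 × 112000 + 0.36 × 124000 + 0.4 × 173000 = 26880 + 44640 + 69200 = 140720
EV(C) = 0.2 × 10000 + 0.8 × 45000 = 2000 + 36000 = 38000
Overall = 0.47 × 108750 + 0.37 × 140720 + 0.16 × 38000 = 51112.5 + 52066.4 + 6080 = 109258.9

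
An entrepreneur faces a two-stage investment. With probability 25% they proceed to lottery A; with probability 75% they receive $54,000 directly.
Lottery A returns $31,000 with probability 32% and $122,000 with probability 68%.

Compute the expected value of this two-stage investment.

EV(A) = 0.32 × 31000 + 0.68 × 122000 = 9920 + 82960 = 92880
Branch B: 54000 (certain)
Overall = 0.25 × 92880 + 0.75 × 54000 = 23220 + 40500 = 63720

$63,720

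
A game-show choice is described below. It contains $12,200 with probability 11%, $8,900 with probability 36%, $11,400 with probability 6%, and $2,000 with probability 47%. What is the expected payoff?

$6,170

EV = 0.11 × 12200 + 0.36 × 8900 + 0.06 × 11400 + 0.47 × 2000 = 1342 + 3204 + 684 + 940 = 6170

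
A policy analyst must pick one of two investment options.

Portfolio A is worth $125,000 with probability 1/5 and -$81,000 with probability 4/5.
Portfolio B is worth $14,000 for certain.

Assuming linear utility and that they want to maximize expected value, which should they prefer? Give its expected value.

Portfolio B ($14,000)

Portfolio A = 1/5 × 125000 + 4/5 × (-81000) = 25000 − 64800 = -39800
Portfolio B: 14000 (certain)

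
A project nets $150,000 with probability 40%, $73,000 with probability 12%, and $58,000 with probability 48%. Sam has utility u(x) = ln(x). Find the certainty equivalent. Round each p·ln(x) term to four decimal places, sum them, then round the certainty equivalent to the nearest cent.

E[u] = 0.4·ln(150000) + 0.12·ln(73000) + 0.48·ln(58000) = 4.7674 + 1.3438 + 5.2647 = 11.3759
CE = e^11.3759 ≈ 87194.80

$87,194.80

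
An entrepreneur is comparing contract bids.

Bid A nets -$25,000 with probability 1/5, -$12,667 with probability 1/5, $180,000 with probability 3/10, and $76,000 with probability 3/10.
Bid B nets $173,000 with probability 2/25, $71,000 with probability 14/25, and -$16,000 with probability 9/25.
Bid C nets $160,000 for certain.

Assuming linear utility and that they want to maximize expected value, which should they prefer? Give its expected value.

Bid C ($160,000)

Bid A = 1/5 × (-25000) + 1/5 × (-12667) + 3/10 × 180000 + 3/10 × 76000 = -5000 − 2533.4 + 54000 + 22800 = 69266.6
Bid B = 2/25 × 173000 + 14/25 × 71000 + 9/25 × (-16000) = 13840 + 39760 − 5760 = 47840
Bid C: 160000 (certain)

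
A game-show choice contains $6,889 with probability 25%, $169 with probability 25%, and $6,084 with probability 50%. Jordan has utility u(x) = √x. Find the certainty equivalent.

$3,969

E[u] = 0.25·√6889 + 0.25·√169 + 0.5·√6084 = 0.25·83 + 0.25·13 + 0.5·78 = 63
CE = (63)² = 3969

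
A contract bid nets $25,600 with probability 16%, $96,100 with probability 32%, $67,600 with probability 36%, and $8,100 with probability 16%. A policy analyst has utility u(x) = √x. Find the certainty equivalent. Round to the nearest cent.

E[u] = 0.16·√25600 + 0.32·√96100 + 0.36·√67600 + 0.16·√8100 = 0.16·160 + 0.32·310 + 0.36·260 + 0.16·90 = 232.8
CE = (232.8)² = 54195.84

$54,195.84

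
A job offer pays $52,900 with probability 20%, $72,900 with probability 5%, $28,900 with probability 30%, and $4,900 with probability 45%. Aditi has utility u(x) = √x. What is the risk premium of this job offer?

$4,936

E[u] = 0.2·√52900 + 0.05·√72900 + 0.3·√28900 + 0.45·√4900 = 0.2·230 + 0.05·270 + 0.3·170 + 0.45·70 = 142
CE = (142)² = 20164
Risk premium = EV − CE = 25100 − 20164 = 4936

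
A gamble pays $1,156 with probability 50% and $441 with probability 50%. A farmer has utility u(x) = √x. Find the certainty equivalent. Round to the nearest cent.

$756.25

E[u] = 0.5·√1156 + 0.5·√441 = 0.5·34 + 0.5·21 = 27.5
CE = (27.5)² = 756.25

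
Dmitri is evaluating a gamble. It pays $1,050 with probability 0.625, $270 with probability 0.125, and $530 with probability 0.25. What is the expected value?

EV = 0.625 × 1050 + 0.125 × 270 + 0.25 × 530 = 656.25 + 33.75 + 132.5 = 822.5

$822.50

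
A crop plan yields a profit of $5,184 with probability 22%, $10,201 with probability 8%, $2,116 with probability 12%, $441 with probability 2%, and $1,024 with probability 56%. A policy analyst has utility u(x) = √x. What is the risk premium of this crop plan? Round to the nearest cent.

$509.81

E[u] = 0.22·√5184 + 0.08·√10201 + 0.12·√2116 + 0.02·√441 + 0.56·√1024 = 0.22·72 + 0.08·101 + 0.12·46 + 0.02·21 + 0.56·32 = 47.78
CE = (47.78)² = 2282.9284
Risk premium = EV − CE = 2792.74 − 2282.9284 = 509.8116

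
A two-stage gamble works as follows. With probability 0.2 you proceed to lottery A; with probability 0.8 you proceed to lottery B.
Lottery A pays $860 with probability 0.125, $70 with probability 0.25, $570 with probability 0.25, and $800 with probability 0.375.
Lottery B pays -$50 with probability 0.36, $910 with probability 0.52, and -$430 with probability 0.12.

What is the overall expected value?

$436.38

EV(A) = 0.125 × 860 + 0.25 × 70 + 0.25 × 570 + 0.375 × 800 = 107.5 + 17.5 + 142.5 + 300 = 567.5
EV(B) = 0.36 × (-50) + 0.52 × 910 + 0.12 × (-430) = -18 + 473.2 − 51.6 = 403.6
Overall = 0.2 × 567.5 + 0.8 × 403.6 = 113.5 + 322.88 = 436.38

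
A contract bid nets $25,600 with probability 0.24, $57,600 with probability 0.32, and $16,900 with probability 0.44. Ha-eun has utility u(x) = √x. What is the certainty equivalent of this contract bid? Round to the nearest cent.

$29,721.76

E[u] = 0.24·√25600 + 0.32·√57600 + 0.44·√16900 = 0.24·160 + 0.32·240 + 0.44·130 = 172.4
CE = (172.4)² = 29721.76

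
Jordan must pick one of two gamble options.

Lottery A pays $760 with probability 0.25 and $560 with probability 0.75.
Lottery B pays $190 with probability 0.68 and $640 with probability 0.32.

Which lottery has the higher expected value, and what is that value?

Lottery A = 0.25 × 760 + 0.75 × 560 = 190 + 420 = 610
Lottery B = 0.68 × 190 + 0.32 × 640 = 129.2 + 204.8 = 334

Lottery A ($610)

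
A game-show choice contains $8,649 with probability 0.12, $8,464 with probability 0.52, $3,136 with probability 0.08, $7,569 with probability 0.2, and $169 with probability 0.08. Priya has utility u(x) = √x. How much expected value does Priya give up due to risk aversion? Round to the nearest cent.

$506.47

E[u] = 0.12·√8649 + 0.52·√8464 + 0.08·√3136 + 0.2·√7569 + 0.08·√169 = 0.12·93 + 0.52·92 + 0.08·56 + 0.2·87 + 0.08·13 = 81.92
CE = (81.92)² = 6710.8864
Risk premium = EV − CE = 7217.36 − 6710.8864 = 506.4736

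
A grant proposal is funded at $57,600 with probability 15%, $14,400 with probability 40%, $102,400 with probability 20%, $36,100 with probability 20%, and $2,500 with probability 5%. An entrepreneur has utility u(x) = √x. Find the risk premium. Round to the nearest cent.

$6,692.75

E[u] = 0.15·√57600 + 0.4·√14400 + 0.2·√102400 + 0.2·√36100 + 0.05·√2500 = 0.15·240 + 0.4·120 + 0.2·320 + 0.2·190 + 0.05·50 = 188.5
CE = (188.5)² = 35532.25
Risk premium = EV − CE = 42225 − 35532.25 = 6692.75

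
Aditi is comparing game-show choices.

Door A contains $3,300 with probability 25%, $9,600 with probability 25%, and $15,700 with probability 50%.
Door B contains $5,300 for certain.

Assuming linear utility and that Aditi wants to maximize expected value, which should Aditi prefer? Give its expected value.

Door A = 0.25 × 3300 + 0.25 × 9600 + 0.5 × 15700 = 825 + 2400 + 7850 = 11075
Door B: 5300 (certain)

Door A ($11,075)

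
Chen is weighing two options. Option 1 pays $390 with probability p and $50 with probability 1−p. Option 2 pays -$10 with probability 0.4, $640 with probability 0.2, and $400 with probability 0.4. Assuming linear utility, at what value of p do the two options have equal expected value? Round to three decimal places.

EV(Option 2) = 0.4 × (-10) + 0.2 × 640 + 0.4 × 400 = -4 + 128 + 160 = 284
p·390 + (1−p)·50 = 284
340p + 50 = 284
p = (284 − 50) / 340

p = 0.688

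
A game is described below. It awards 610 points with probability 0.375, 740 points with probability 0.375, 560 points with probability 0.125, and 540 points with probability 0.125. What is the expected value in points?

643.75 points

EV = 0.375 × 610 + 0.375 × 740 + 0.125 × 560 + 0.125 × 540 = 228.75 + 277.5 + 70 + 67.5 = 643.75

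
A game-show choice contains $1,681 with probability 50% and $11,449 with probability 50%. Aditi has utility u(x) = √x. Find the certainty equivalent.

E[u] = 0.5·√1681 + 0.5·√11449 = 0.5·41 + 0.5·107 = 74
CE = (74)² = 5476

$5,476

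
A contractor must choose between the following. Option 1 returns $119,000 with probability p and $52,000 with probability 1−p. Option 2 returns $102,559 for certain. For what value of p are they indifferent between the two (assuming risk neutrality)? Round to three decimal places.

p = 0.755

p·119000 + (1−p)·52000 = 102559
67000p + 52000 = 102559
p = (102559 − 52000) / 67000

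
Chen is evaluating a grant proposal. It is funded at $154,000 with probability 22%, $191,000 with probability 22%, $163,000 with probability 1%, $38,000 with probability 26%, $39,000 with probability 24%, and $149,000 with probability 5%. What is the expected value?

EV = 0.22 × 154000 + 0.22 × 191000 + 0.01 × 163000 + 0.26 × 38000 + 0.24 × 39000 + 0.05 × 149000 = 33880 + 42020 + 1630 + 9880 + 9360 + 7450 = 104220

$104,220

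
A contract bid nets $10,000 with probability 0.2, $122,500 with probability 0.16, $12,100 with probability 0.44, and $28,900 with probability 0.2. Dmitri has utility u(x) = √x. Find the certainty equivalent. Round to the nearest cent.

$25,090.56

E[u] = 0.2·√10000 + 0.16·√122500 + 0.44·√12100 + 0.2·√28900 = 0.2·100 + 0.16·350 + 0.44·110 + 0.2·170 = 158.4
CE = (158.4)² = 25090.56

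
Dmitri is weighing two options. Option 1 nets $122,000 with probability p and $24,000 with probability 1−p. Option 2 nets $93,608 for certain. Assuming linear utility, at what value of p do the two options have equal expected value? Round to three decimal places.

p·122000 + (1−p)·24000 = 93608
98000p + 24000 = 93608
p = (93608 − 24000) / 98000

p = 0.710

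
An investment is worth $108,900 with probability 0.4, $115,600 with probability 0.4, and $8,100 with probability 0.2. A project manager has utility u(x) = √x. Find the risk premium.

E[u] = 0.4·√108900 + 0.4·√115600 + 0.2·√8100 = 0.4·330 + 0.4·340 + 0.2·90 = 286
CE = (286)² = 81796
Risk premium = EV − CE = 91420 − 81796 = 9624

$9,624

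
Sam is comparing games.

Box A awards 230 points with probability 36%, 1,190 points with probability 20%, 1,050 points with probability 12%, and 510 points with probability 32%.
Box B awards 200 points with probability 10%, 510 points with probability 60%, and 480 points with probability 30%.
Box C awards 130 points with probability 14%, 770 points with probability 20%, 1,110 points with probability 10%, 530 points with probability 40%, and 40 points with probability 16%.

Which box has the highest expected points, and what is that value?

Box A (610 points)

Box A = 0.36 × 230 + 0.2 × 1190 + 0.12 × 1050 + 0.32 × 510 = 82.8 + 238 + 126 + 163.2 = 610
Box B = 0.1 × 200 + 0.6 × 510 + 0.3 × 480 = 20 + 306 + 144 = 470
Box C = 0.14 × 130 + 0.2 × 770 + 0.1 × 1110 + 0.4 × 530 + 0.16 × 40 = 18.2 + 154 + 111 + 212 + 6.4 = 501.6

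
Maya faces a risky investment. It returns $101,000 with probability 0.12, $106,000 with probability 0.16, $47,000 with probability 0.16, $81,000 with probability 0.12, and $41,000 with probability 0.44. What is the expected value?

$64,360

EV = 0.12 × 101000 + 0.16 × 106000 + 0.16 × 47000 + 0.12 × 81000 + 0.44 × 41000 = 12120 + 16960 + 7520 + 9720 + 18040 = 64360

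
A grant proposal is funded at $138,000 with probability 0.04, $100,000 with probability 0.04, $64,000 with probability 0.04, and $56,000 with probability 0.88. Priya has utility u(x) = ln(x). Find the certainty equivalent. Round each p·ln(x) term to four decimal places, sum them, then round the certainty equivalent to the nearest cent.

E[u] = 0.04·ln(138000) + 0.04·ln(100000) + 0.04·ln(64000) + 0.88·ln(56000) = 0.4734 + 0.4605 + 0.4427 + 9.6211 = 10.9977
CE = e^10.9977 ≈ 59736.59

$59,736.59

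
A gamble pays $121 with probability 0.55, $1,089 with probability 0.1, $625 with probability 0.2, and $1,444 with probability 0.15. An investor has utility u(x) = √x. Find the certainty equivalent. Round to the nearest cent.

E[u] = 0.55·√121 + 0.1·√1089 + 0.2·√625 + 0.15·√1444 = 0.55·11 + 0.1·33 + 0.2·25 + 0.15·38 = 20.05
CE = (20.05)² = 402.0025

$402.00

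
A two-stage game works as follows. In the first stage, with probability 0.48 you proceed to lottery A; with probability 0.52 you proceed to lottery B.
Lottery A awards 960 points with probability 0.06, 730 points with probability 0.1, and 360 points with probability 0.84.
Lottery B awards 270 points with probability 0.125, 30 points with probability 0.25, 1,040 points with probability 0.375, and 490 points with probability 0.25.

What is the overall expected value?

EV(A) = 0.06 × 960 + 0.1 × 730 + 0.84 × 360 = 57.6 + 73 + 302.4 = 433
EV(B) = 0.125 × 270 + 0.25 × 30 + 0.375 × 1040 + 0.25 × 490 = 33.75 + 7.5 + 390 + 122.5 = 553.75
Overall = 0.48 × 433 + 0.52 × 553.75 = 207.84 + 287.95 = 495.79

495.79 points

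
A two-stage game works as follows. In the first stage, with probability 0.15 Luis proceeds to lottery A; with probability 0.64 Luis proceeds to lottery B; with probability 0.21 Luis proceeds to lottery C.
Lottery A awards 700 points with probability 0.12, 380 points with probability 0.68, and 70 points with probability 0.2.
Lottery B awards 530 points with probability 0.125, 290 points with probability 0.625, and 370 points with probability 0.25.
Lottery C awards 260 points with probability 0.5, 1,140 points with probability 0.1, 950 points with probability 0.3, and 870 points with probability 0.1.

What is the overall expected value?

400.42 points

EV(A) = 0.12 × 700 + 0.68 × 380 + 0.2 × 70 = 84 + 258.4 + 14 = 356.4
EV(B) = 0.125 × 530 + 0.625 × 290 + 0.25 × 370 = 66.25 + 181.25 + 92.5 = 340
EV(C) = 0.5 × 260 + 0.1 × 1140 + 0.3 × 950 + 0.1 × 870 = 130 + 114 + 285 + 87 = 616
Overall = 0.15 × 356.4 + 0.64 × 340 + 0.21 × 616 = 53.46 + 217.6 + 129.36 = 400.42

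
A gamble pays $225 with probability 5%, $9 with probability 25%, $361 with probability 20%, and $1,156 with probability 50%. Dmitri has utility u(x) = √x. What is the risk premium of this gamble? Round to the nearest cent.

E[u] = 0.05·√225 + 0.25·√9 + 0.2·√361 + 0.5·√1156 = 0.05·15 + 0.25·3 + 0.2·19 + 0.5·34 = 22.3
CE = (22.3)² = 497.29
Risk premium = EV − CE = 663.7 − 497.29 = 166.41

$166.41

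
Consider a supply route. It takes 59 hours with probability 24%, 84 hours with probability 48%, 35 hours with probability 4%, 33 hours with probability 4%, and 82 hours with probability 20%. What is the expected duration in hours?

EV = 0.24 × 59 + 0.48 × 84 + 0.04 × 35 + 0.04 × 33 + 0.2 × 82 = 14.16 + 40.32 + 1.4 + 1.32 + 16.4 = 73.6

73.6 hours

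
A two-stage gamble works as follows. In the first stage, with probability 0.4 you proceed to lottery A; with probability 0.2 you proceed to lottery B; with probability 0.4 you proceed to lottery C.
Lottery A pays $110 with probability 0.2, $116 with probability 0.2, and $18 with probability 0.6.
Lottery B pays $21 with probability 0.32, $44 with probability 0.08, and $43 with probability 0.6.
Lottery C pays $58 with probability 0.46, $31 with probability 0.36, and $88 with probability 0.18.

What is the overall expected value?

$51.08

EV(A) = 0.2 × 110 + 0.2 × 116 + 0.6 × 18 = 22 + 23.2 + 10.8 = 56
EV(B) = 0.32 × 21 + 0.08 × 44 + 0.6 × 43 = 6.72 + 3.52 + 25.8 = 36.04
EV(C) = 0.46 × 58 + 0.36 × 31 + 0.18 × 88 = 26.68 + 11.16 + 15.84 = 53.68
Overall = 0.4 × 56 + 0.2 × 36.04 + 0.4 × 53.68 = 22.4 + 7.208 + 21.472 = 51.08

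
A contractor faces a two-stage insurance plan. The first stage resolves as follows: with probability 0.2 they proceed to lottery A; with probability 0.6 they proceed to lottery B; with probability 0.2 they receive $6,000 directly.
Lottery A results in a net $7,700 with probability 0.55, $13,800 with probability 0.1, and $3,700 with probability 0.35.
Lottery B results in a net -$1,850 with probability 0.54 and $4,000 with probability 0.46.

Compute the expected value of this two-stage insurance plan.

$3,086.60

EV(A) = 0.55 × 7700 + 0.1 × 13800 + 0.35 × 3700 = 4235 + 1380 + 1295 = 6910
EV(B) = 0.54 × (-1850) + 0.46 × 4000 = -999 + 1840 = 841
Branch C: 6000 (certain)
Overall = 0.2 × 6910 + 0.6 × 841 + 0.2 × 6000 = 1382 + 504.6 + 1200 = 3086.6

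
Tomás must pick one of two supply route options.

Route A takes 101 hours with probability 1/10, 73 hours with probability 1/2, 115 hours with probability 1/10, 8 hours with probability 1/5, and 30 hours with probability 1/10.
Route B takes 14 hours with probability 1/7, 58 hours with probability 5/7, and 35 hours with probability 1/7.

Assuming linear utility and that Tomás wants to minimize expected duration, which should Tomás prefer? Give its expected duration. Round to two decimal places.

Route B (48.43 hours)

Route A = 1/10 × 101 + 1/2 × 73 + 1/10 × 115 + 1/5 × 8 + 1/10 × 30 = 10.1 + 36.5 + 11.5 + 1.6 + 3 = 62.7
Route B = 1/7 × 14 + 5/7 × 58 + 1/7 × 35 = 2 + 41.4286 + 5 = 48.4286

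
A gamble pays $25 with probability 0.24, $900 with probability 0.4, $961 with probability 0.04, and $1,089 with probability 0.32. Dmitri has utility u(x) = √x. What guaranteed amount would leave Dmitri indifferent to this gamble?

E[u] = 0.24·√25 + 0.4·√900 + 0.04·√961 + 0.32·√1089 = 0.24·5 + 0.4·30 + 0.04·31 + 0.32·33 = 25
CE = (25)² = 625

$625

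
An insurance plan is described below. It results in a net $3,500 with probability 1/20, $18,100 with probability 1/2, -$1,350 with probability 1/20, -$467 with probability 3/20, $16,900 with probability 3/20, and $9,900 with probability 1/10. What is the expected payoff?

EV = 1/20 × 3500 + 1/2 × 18100 + 1/20 × (-1350) + 3/20 × (-467) + 3/20 × 16900 + 1/10 × 9900 = 175 + 9050 − 67.5 − 70.05 + 2535 + 990 = 12612.45

$12,612.45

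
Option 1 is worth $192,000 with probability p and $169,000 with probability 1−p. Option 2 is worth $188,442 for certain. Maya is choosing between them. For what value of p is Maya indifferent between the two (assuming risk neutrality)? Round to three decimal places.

p·192000 + (1−p)·169000 = 188442
23000p + 169000 = 188442
p = (188442 − 169000) / 23000

p = 0.845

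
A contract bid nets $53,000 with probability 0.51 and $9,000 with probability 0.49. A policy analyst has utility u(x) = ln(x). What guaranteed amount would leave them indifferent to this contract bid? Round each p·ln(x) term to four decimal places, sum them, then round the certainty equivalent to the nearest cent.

E[u] = 0.51·ln(53000) + 0.49·ln(9000) = 5.5478 + 4.4614 = 10.0092
CE = e^10.0092 ≈ 22230.04

$22,230.04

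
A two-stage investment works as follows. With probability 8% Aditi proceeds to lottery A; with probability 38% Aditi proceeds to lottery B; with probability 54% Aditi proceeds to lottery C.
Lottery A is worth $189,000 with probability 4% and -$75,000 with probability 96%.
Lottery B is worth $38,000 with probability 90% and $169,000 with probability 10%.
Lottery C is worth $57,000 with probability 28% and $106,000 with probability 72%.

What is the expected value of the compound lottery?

$64,094

EV(A) = 0.04 × 189000 + 0.96 × (-75000) = 7560 − 72000 = -64440
EV(B) = 0.9 × 38000 + 0.1 × 169000 = 34200 + 16900 = 51100
EV(C) = 0.28 × 57000 + 0.72 × 106000 = 15960 + 76320 = 92280
Overall = 0.08 × (-64440) + 0.38 × 51100 + 0.54 × 92280 = -5155.2 + 19418 + 49831.2 = 64094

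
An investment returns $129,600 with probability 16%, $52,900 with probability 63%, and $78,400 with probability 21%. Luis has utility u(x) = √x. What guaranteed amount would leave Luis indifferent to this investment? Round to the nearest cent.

$68,277.69

E[u] = 0.16·√129600 + 0.63·√52900 + 0.21·√78400 = 0.16·360 + 0.63·230 + 0.21·280 = 261.3
CE = (261.3)² = 68277.69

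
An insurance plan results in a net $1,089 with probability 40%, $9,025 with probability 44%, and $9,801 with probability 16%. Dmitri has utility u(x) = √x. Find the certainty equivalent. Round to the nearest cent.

E[u] = 0.4·√1089 + 0.44·√9025 + 0.16·√9801 = 0.4·33 + 0.44·95 + 0.16·99 = 70.84
CE = (70.84)² = 5018.3056

$5,018.31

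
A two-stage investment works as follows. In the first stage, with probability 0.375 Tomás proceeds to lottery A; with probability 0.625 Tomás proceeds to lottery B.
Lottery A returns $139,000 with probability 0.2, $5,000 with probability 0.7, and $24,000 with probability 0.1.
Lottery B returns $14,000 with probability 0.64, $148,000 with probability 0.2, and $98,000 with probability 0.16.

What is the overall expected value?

$46,537.50

EV(A) = 0.2 × 139000 + 0.7 × 5000 + 0.1 × 24000 = 27800 + 3500 + 2400 = 33700
EV(B) = 0.64 × 14000 + 0.2 × 148000 + 0.16 × 98000 = 8960 + 29600 + 15680 = 54240
Overall = 0.375 × 33700 + 0.625 × 54240 = 12637.5 + 33900 = 46537.5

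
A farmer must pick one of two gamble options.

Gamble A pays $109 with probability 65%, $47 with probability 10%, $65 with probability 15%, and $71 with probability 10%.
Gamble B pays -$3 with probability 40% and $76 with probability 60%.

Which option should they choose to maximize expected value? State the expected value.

Gamble A = 0.65 × 109 + 0.1 × 47 + 0.15 × 65 + 0.1 × 71 = 70.85 + 4.7 + 9.75 + 7.1 = 92.4
Gamble B = 0.4 × (-3) + 0.6 × 76 = -1.2 + 45.6 = 44.4

Gamble A ($92.40)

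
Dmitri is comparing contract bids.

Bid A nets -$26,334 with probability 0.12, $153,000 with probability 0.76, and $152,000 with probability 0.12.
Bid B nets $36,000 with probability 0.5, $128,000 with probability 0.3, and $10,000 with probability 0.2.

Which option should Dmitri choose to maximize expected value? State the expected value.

Bid A ($131,359.92)

Bid A = 0.12 × (-26334) + 0.76 × 153000 + 0.12 × 152000 = -3160.08 + 116280 + 18240 = 131359.92
Bid B = 0.5 × 36000 + 0.3 × 128000 + 0.2 × 10000 = 18000 + 38400 + 2000 = 58400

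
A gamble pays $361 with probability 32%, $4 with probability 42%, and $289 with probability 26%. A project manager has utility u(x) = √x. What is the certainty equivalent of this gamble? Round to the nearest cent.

E[u] = 0.32·√361 + 0.42·√4 + 0.26·√289 = 0.32·19 + 0.42·2 + 0.26·17 = 11.34
CE = (11.34)² = 128.5956

$128.60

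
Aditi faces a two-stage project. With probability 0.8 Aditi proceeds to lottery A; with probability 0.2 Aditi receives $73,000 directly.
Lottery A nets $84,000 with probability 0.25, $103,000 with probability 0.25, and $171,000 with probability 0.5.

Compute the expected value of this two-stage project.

EV(A) = 0.25 × 84000 + 0.25 × 103000 + 0.5 × 171000 = 21000 + 25750 + 85500 = 132250
Branch B: 73000 (certain)
Overall = 0.8 × 132250 + 0.2 × 73000 = 105800 + 14600 = 120400

$120,400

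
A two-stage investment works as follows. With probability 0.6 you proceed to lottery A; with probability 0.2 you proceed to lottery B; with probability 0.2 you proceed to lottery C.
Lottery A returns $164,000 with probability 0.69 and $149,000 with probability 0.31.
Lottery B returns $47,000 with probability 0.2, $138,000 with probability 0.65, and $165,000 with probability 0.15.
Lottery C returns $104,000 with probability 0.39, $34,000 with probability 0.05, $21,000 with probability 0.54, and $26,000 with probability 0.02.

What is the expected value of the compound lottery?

$131,204

EV(A) = 0.69 × 164000 + 0.31 × 149000 = 113160 + 46190 = 159350
EV(B) = 0.2 × 47000 + 0.65 × 138000 + 0.15 × 165000 = 9400 + 89700 + 24750 = 123850
EV(C) = 0.39 × 104000 + 0.05 × 34000 + 0.54 × 21000 + 0.02 × 26000 = 40560 + 1700 + 11340 + 520 = 54120
Overall = 0.6 × 159350 + 0.2 × 123850 + 0.2 × 54120 = 95610 + 24770 + 10824 = 131204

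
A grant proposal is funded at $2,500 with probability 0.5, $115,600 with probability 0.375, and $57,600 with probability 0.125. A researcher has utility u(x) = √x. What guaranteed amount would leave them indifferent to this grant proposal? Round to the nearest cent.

$33,306.25

E[u] = 0.5·√2500 + 0.375·√115600 + 0.125·√57600 = 0.5·50 + 0.375·340 + 0.125·240 = 182.5
CE = (182.5)² = 33306.25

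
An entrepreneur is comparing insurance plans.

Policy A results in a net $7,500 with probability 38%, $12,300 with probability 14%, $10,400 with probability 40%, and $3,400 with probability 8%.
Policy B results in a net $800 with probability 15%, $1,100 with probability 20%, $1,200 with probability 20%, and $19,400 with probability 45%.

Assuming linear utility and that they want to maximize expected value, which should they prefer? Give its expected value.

Policy B ($9,310)

Policy A = 0.38 × 7500 + 0.14 × 12300 + 0.4 × 10400 + 0.08 × 3400 = 2850 + 1722 + 4160 + 272 = 9004
Policy B = 0.15 × 800 + 0.2 × 1100 + 0.2 × 1200 + 0.45 × 19400 = 120 + 220 + 240 + 8730 = 9310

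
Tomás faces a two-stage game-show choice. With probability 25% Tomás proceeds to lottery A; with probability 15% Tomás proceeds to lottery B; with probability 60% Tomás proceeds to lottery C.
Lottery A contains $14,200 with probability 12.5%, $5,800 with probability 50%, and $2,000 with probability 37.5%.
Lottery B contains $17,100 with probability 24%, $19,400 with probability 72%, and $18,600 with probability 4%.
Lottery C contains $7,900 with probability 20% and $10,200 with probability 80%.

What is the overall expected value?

$10,022.65

EV(A) = 0.125 × 14200 + 0.5 × 5800 + 0.375 × 2000 = 1775 + 2900 + 750 = 5425
EV(B) = 0.24 × 17100 + 0.72 × 19400 + 0.04 × 18600 = 4104 + 13968 + 744 = 18816
EV(C) = 0.2 × 7900 + 0.8 × 10200 = 1580 + 8160 = 9740
Overall = 0.25 × 5425 + 0.15 × 18816 + 0.6 × 9740 = 1356.25 + 2822.4 + 5844 = 10022.65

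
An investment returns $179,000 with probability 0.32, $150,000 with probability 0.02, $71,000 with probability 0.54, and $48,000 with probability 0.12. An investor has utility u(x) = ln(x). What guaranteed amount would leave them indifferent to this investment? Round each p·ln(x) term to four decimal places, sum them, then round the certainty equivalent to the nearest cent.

$92,438.61

E[u] = 0.32·ln(179000) + 0.02·ln(150000) + 0.54·ln(71000) + 0.12·ln(48000) = 3.8704 + 0.2384 + 6.0320 + 1.2935 = 11.4343
CE = e^11.4343 ≈ 92438.61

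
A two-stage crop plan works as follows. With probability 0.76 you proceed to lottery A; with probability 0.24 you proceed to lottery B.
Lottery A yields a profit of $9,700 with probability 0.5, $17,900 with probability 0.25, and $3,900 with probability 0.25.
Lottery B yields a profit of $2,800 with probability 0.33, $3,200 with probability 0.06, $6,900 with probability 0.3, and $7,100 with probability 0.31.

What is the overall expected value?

$9,120.88

EV(A) = 0.5 × 9700 + 0.25 × 17900 + 0.25 × 3900 = 4850 + 4475 + 975 = 10300
EV(B) = 0.33 × 2800 + 0.06 × 3200 + 0.3 × 6900 + 0.31 × 7100 = 924 + 192 + 2070 + 2201 = 5387
Overall = 0.76 × 10300 + 0.24 × 5387 = 7828 + 1292.88 = 9120.88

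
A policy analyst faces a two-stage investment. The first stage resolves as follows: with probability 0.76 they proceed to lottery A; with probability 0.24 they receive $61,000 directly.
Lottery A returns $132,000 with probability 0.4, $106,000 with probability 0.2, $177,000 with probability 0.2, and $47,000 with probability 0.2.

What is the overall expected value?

EV(A) = 0.4 × 132000 + 0.2 × 106000 + 0.2 × 177000 + 0.2 × 47000 = 52800 + 21200 + 35400 + 9400 = 118800
Branch B: 61000 (certain)
Overall = 0.76 × 118800 + 0.24 × 61000 = 90288 + 14640 = 104928

$104,928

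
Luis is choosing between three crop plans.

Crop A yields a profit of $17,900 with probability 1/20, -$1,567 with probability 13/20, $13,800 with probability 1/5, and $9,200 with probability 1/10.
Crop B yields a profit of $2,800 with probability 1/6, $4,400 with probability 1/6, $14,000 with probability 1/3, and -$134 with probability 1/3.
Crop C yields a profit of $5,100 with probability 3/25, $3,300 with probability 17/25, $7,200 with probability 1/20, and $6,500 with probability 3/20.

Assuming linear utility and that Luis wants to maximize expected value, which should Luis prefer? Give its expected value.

Crop A = 1/20 × 17900 + 13/20 × (-1567) + 1/5 × 13800 + 1/10 × 9200 = 895 − 1018.55 + 2760 + 920 = 3556.45
Crop B = 1/6 × 2800 + 1/6 × 4400 + 1/3 × 14000 + 1/3 × (-134) = 466.6667 + 733.3333 + 4666.6667 − 44.6667 = 5822
Crop C = 3/25 × 5100 + 17/25 × 3300 + 1/20 × 7200 + 3/20 × 6500 = 612 + 2244 + 360 + 975 = 4191

Crop B ($5,822)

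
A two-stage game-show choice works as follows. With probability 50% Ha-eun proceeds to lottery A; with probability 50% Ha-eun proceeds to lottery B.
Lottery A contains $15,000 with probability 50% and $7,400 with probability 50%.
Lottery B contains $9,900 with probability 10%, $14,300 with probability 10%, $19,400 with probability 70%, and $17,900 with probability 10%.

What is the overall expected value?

EV(A) = 0.5 × 15000 + 0.5 × 7400 = 7500 + 3700 = 11200
EV(B) = 0.1 × 9900 + 0.1 × 14300 + 0.7 × 19400 + 0.1 × 17900 = 990 + 1430 + 13580 + 1790 = 17790
Overall = 0.5 × 11200 + 0.5 × 17790 = 5600 + 8895 = 14495

$14,495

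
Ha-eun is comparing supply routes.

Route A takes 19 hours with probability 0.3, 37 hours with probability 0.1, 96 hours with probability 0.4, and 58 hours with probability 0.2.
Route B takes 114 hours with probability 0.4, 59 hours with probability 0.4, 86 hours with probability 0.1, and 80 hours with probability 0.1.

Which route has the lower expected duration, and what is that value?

Route A = 0.3 × 19 + 0.1 × 37 + 0.4 × 96 + 0.2 × 58 = 5.7 + 3.7 + 38.4 + 11.6 = 59.4
Route B = 0.4 × 114 + 0.4 × 59 + 0.1 × 86 + 0.1 × 80 = 45.6 + 23.6 + 8.6 + 8 = 85.8

Route A (59.4 hours)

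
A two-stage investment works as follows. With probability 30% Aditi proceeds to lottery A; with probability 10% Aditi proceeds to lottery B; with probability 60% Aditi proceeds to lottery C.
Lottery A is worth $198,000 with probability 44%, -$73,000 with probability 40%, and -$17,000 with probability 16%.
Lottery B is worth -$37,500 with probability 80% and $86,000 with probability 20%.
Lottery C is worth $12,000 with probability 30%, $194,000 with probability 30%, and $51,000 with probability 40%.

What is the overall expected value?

$64,600

EV(A) = 0.44 × 198000 + 0.4 × (-73000) + 0.16 × (-17000) = 87120 − 29200 − 2720 = 55200
EV(B) = 0.8 × (-37500) + 0.2 × 86000 = -30000 + 17200 = -12800
EV(C) = 0.3 × 12000 + 0.3 × 194000 + 0.4 × 51000 = 3600 + 58200 + 20400 = 82200
Overall = 0.3 × 55200 + 0.1 × (-12800) + 0.6 × 82200 = 16560 − 1280 + 49320 = 64600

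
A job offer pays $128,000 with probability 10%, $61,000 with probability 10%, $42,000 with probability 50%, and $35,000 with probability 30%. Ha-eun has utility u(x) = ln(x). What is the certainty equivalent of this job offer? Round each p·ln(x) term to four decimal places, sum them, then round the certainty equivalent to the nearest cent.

$46,142.97

E[u] = 0.1·ln(128000) + 0.1·ln(61000) + 0.5·ln(42000) + 0.3·ln(35000) = 1.1760 + 1.1019 + 5.3227 + 3.1389 = 10.7395
CE = e^10.7395 ≈ 46142.97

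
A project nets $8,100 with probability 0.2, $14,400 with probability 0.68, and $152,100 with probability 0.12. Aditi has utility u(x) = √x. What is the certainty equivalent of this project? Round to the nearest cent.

E[u] = 0.2·√8100 + 0.68·√14400 + 0.12·√152100 = 0.2·90 + 0.68·120 + 0.12·390 = 146.4
CE = (146.4)² = 21432.96

$21,432.96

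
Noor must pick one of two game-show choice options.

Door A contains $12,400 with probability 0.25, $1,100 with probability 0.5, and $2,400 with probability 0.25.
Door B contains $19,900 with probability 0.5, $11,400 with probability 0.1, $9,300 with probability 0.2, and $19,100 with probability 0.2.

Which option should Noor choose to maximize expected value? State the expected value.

Door A = 0.25 × 12400 + 0.5 × 1100 + 0.25 × 2400 = 3100 + 550 + 600 = 4250
Door B = 0.5 × 19900 + 0.1 × 11400 + 0.2 × 9300 + 0.2 × 19100 = 9950 + 1140 + 1860 + 3820 = 16770

Door B ($16,770)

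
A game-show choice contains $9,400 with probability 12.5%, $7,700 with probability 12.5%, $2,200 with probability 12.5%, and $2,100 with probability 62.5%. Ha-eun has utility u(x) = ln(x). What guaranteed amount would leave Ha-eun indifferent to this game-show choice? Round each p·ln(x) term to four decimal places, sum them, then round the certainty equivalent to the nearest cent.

$2,996.80

E[u] = 0.125·ln(9400) + 0.125·ln(7700) + 0.125·ln(2200) + 0.625·ln(2100) = 1.1436 + 1.1186 + 0.9620 + 4.7811 = 8.0053
CE = e^8.0053 ≈ 2996.80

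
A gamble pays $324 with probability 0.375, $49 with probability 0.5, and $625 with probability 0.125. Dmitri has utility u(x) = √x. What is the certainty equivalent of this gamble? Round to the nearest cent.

$178.89

E[u] = 0.375·√324 + 0.5·√49 + 0.125·√625 = 0.375·18 + 0.5·7 + 0.125·25 = 13.375
CE = (13.375)² = 178.890625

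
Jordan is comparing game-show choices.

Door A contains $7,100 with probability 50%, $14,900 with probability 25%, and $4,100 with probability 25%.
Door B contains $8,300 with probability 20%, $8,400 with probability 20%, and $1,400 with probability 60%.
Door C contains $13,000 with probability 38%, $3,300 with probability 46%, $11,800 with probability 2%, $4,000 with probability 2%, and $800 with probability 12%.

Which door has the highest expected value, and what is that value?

Door A ($8,300)

Door A = 0.5 × 7100 + 0.25 × 14900 + 0.25 × 4100 = 3550 + 3725 + 1025 = 8300
Door B = 0.2 × 8300 + 0.2 × 8400 + 0.6 × 1400 = 1660 + 1680 + 840 = 4180
Door C = 0.38 × 13000 + 0.46 × 3300 + 0.02 × 11800 + 0.02 × 4000 + 0.12 × 800 = 4940 + 1518 + 236 + 80 + 96 = 6870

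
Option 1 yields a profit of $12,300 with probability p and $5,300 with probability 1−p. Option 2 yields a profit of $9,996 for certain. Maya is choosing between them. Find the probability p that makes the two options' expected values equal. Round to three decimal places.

p = 0.671

p·12300 + (1−p)·5300 = 9996
7000p + 5300 = 9996
p = (9996 − 5300) / 7000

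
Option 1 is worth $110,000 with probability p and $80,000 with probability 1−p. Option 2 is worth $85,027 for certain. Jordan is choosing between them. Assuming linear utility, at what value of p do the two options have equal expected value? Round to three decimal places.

p = 0.168

p·110000 + (1−p)·80000 = 85027
30000p + 80000 = 85027
p = (85027 − 80000) / 30000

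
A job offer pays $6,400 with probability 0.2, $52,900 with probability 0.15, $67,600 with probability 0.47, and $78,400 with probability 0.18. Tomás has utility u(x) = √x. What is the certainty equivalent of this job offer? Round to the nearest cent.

$49,773.61

E[u] = 0.2·√6400 + 0.15·√52900 + 0.47·√67600 + 0.18·√78400 = 0.2·80 + 0.15·230 + 0.47·260 + 0.18·280 = 223.1
CE = (223.1)² = 49773.61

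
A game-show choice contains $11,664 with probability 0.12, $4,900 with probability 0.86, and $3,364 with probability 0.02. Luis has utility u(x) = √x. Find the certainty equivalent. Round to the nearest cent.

$5,523.46

E[u] = 0.12·√11664 + 0.86·√4900 + 0.02·√3364 = 0.12·108 + 0.86·70 + 0.02·58 = 74.32
CE = (74.32)² = 5523.4624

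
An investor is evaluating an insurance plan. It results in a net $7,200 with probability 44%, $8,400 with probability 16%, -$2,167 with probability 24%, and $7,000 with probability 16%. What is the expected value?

$5,111.92

EV = 0.44 × 7200 + 0.16 × 8400 + 0.24 × (-2167) + 0.16 × 7000 = 3168 + 1344 − 520.08 + 1120 = 5111.92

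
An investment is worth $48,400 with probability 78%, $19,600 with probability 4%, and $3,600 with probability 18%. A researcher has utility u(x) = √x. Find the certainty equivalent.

E[u] = 0.78·√48400 + 0.04·√19600 + 0.18·√3600 = 0.78·220 + 0.04·140 + 0.18·60 = 188
CE = (188)² = 35344

$35,344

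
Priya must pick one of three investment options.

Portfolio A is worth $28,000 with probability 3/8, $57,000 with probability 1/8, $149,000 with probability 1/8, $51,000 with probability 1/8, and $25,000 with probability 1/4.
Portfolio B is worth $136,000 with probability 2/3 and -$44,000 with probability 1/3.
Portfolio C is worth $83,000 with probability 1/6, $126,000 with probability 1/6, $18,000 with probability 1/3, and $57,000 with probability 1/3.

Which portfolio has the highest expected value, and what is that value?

Portfolio B ($76,000)

Portfolio A = 3/8 × 28000 + 1/8 × 57000 + 1/8 × 149000 + 1/8 × 51000 + 1/4 × 25000 = 10500 + 7125 + 18625 + 6375 + 6250 = 48875
Portfolio B = 2/3 × 136000 + 1/3 × (-44000) = 90666.6667 − 14666.6667 = 76000
Portfolio C = 1/6 × 83000 + 1/6 × 126000 + 1/3 × 18000 + 1/3 × 57000 = 13833.3333 + 21000 + 6000 + 19000 = 59833.3333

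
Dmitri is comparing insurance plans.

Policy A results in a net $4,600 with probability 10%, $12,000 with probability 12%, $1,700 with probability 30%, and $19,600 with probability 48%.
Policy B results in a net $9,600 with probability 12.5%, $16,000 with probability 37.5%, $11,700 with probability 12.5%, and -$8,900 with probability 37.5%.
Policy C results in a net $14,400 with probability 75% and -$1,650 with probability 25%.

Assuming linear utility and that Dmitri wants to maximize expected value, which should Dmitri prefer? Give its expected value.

Policy A = 0.1 × 4600 + 0.12 × 12000 + 0.3 × 1700 + 0.48 × 19600 = 460 + 1440 + 510 + 9408 = 11818
Policy B = 0.125 × 9600 + 0.375 × 16000 + 0.125 × 11700 + 0.375 × (-8900) = 1200 + 6000 + 1462.5 − 3337.5 = 5325
Policy C = 0.75 × 14400 + 0.25 × (-1650) = 10800 − 412.5 = 10387.5

Policy A ($11,818)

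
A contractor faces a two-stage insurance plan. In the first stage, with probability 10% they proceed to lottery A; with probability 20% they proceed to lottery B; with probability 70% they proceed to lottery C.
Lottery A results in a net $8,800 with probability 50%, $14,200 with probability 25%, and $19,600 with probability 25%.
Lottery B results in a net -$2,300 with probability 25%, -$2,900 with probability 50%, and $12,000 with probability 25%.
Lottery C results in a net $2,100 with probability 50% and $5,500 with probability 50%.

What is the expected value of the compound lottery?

EV(A) = 0.5 × 8800 + 0.25 × 14200 + 0.25 × 19600 = 4400 + 3550 + 4900 = 12850
EV(B) = 0.25 × (-2300) + 0.5 × (-2900) + 0.25 × 12000 = -575 − 1450 + 3000 = 975
EV(C) = 0.5 × 2100 + 0.5 × 5500 = 1050 + 2750 = 3800
Overall = 0.1 × 12850 + 0.2 × 975 + 0.7 × 3800 = 1285 + 195 + 2660 = 4140

$4,140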